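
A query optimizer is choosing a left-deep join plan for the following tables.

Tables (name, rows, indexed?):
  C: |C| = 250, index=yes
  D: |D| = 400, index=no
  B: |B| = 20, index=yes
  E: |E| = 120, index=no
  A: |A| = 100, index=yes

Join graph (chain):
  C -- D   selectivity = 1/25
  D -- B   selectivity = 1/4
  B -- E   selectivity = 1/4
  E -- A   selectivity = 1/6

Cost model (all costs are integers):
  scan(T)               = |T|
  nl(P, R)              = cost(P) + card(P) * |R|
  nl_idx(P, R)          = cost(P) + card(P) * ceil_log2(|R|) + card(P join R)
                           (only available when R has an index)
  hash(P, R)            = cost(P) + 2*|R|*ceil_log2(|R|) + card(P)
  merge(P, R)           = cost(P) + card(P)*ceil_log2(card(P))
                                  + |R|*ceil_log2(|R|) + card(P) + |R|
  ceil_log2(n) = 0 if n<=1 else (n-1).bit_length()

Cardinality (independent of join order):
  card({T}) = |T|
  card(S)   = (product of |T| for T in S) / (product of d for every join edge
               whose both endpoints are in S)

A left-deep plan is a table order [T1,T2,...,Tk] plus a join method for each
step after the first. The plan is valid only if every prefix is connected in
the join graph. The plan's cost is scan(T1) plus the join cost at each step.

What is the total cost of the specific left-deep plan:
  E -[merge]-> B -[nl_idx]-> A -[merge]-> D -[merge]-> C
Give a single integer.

21171650

step 1: scan E: cost=120, card=120
step 2: join B via merge
    card(P join B) = 120*20/(4) = 600
    cost = 120 + 120*7 + 20*5 + 120 + 20 = 1200
step 3: join A via nl_idx
    card(P join A) = 600*100/(6) = 10000
    cost = 1200 + 600*7 + 10000 = 15400
step 4: join D via merge
    card(P join D) = 10000*400/(4) = 1000000
    cost = 15400 + 10000*14 + 400*9 + 10000 + 400 = 169400
step 5: join C via merge
    card(P join C) = 1000000*250/(25) = 10000000
    cost = 169400 + 1000000*20 + 250*8 + 1000000 + 250 = 21171650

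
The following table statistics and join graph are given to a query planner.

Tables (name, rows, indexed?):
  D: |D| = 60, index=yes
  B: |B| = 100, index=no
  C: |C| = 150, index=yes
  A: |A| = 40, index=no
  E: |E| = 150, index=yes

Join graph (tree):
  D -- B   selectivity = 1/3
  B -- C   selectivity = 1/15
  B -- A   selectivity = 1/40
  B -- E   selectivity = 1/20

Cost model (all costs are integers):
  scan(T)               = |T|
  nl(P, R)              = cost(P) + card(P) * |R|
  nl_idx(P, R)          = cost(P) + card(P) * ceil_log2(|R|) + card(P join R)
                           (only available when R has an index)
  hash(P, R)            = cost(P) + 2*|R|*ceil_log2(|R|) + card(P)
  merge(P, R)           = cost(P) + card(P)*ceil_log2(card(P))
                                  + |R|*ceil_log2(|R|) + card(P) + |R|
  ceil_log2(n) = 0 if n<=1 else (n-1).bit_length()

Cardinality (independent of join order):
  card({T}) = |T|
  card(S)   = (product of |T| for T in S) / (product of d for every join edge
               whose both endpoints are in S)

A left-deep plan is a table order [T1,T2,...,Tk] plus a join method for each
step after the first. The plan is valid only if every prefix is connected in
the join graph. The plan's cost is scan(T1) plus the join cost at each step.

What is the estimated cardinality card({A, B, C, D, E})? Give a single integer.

Tables in S: A(40), B(100), C(150), D(60), E(150)
Edges inside S: D-B(d=3), B-C(d=15), B-A(d=40), B-E(d=20)
numerator = 40 * 100 * 150 * 60 * 150 = 5400000000
denominator = 3 * 15 * 40 * 20 = 36000
card(S) = 5400000000 / 36000 = 150000

150000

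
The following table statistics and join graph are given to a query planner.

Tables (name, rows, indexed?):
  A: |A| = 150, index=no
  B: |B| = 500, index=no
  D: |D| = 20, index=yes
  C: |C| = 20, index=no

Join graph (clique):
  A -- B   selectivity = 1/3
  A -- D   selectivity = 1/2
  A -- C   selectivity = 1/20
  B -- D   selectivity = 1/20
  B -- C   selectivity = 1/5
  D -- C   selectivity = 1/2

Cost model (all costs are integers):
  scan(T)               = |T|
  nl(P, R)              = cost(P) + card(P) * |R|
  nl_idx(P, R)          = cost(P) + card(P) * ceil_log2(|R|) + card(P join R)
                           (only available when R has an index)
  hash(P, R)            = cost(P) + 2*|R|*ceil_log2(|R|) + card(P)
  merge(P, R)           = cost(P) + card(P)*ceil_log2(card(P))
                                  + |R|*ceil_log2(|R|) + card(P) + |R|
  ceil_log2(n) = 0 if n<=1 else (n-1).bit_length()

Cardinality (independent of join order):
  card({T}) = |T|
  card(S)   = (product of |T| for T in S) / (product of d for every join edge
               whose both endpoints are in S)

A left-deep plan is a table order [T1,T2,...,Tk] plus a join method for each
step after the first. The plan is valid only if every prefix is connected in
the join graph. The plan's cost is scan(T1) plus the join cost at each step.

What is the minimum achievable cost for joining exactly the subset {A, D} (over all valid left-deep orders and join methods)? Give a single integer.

Selinger DP over subsets of {A,D}:
  {A}: scan cost=150, card=150
  {D}: scan cost=20, card=20
  {AD}: card=1500; try (D,hash)→500, (A,merge)→1490, (D,merge)→1620, (D,nl_idx)→2400, (A,hash)→2440, (A,nl)→3020 …(+1); best=500 via (D,hash)

500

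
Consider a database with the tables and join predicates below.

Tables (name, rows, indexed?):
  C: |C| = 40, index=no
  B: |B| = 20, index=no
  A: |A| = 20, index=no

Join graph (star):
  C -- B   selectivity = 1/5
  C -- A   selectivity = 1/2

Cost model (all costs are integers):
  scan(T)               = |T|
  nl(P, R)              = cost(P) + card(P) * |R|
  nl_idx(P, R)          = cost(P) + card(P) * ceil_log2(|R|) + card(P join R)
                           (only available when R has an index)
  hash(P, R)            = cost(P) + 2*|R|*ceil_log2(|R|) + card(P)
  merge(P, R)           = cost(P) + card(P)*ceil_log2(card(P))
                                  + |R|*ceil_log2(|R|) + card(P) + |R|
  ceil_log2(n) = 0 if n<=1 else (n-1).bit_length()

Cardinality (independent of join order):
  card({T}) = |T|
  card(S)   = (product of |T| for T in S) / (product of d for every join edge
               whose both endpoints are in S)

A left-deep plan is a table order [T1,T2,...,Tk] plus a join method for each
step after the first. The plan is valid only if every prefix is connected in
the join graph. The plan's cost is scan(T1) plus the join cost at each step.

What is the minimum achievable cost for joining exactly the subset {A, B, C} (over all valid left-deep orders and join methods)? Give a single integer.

640

Selinger DP over subsets of {A,B,C}:
  {C}: scan cost=40, card=40
  {B}: scan cost=20, card=20
  {A}: scan cost=20, card=20
  {BC}: card=160; try (B,hash)→280, (C,merge)→420, (B,merge)→440, (C,hash)→520, (C,nl)→820, (B,nl)→840; best=280 via (B,hash)
  {AC}: card=400; try (A,hash)→280, (C,merge)→420, (A,merge)→440, (C,hash)→520, (C,nl)→820, (A,nl)→840; best=280 via (A,hash)
  {ABC}: card=1600; try (A,hash)→640, (B,hash)→880, (A,merge)→1840, (A,nl)→3480, (B,merge)→4400, (B,nl)→8280; best=640 via (A,hash)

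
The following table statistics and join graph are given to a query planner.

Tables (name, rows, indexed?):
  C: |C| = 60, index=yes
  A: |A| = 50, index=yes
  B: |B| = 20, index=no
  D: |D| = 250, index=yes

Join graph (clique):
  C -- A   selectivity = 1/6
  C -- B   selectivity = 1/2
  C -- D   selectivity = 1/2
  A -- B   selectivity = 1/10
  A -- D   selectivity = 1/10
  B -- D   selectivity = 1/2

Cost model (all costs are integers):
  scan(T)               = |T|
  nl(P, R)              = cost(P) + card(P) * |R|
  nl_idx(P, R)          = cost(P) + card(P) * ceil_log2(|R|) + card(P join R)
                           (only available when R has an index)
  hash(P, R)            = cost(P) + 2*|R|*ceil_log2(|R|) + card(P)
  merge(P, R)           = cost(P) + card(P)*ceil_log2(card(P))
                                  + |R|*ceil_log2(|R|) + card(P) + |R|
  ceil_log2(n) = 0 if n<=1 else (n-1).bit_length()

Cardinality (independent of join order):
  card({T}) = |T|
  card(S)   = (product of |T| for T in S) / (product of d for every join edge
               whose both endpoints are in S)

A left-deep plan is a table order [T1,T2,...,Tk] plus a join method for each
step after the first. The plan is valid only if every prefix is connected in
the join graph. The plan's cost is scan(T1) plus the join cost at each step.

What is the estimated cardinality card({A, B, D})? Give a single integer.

1250

Tables in S: A(50), B(20), D(250)
Edges inside S: A-B(d=10), A-D(d=10), B-D(d=2)
numerator = 50 * 20 * 250 = 250000
denominator = 10 * 10 * 2 = 200
card(S) = 250000 / 200 = 1250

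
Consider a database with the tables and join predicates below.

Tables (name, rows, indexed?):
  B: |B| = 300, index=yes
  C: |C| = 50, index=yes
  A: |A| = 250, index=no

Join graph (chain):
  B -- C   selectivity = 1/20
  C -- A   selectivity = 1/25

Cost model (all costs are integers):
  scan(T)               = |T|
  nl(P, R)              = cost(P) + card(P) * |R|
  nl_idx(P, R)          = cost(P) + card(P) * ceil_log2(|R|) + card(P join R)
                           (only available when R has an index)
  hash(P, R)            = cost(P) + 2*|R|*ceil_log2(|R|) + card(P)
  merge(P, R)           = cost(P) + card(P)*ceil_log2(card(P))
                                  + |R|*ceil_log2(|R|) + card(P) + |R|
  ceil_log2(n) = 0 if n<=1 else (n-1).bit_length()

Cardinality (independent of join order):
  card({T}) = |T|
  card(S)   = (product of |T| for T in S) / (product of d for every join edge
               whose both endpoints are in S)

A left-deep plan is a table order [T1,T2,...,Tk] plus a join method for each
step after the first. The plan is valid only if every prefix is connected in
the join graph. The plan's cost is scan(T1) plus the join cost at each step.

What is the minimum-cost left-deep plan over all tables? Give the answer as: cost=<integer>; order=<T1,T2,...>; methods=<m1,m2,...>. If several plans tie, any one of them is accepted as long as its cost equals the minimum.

Selinger DP (subsets sized 1..n):
  {B}: scan cost=300, card=300
  {C}: scan cost=50, card=50
  {A}: scan cost=250, card=250
  {BC}: card=750; try (C,hash)→1200, (B,nl_idx)→1250, (C,nl_idx)→2850, (B,merge)→3400, (C,merge)→3650, (B,hash)→5500 …(+2); best=1200 via (C,hash)
  {AC}: card=500; try (C,hash)→1100, (C,nl_idx)→2250, (A,merge)→2650, (C,merge)→2850, (A,hash)→4100, (A,nl)→12550 …(+1); best=1100 via (C,hash)
  {ABC}: card=7500; try (A,hash)→5950, (B,hash)→7000, (B,merge)→9100, (A,merge)→11700, (B,nl_idx)→13100, (B,nl)→151100 …(+1); best=5950 via (A,hash)

cost=5950; order=B,C,A; methods=hash,hash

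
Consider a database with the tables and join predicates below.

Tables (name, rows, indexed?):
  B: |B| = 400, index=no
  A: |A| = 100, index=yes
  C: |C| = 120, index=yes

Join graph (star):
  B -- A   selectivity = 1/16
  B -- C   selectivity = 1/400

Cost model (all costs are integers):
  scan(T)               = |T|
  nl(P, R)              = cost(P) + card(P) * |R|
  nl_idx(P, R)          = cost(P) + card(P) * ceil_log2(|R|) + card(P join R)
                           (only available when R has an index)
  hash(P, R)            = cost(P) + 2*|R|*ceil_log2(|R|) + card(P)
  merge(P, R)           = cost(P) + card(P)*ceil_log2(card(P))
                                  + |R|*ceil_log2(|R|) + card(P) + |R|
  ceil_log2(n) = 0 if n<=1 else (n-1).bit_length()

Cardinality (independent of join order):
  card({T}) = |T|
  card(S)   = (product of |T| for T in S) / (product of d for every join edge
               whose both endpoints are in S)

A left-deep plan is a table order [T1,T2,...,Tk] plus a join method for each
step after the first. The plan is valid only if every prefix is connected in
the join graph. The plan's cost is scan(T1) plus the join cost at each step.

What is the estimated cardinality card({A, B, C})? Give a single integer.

750

Tables in S: A(100), B(400), C(120)
Edges inside S: B-A(d=16), B-C(d=400)
numerator = 100 * 400 * 120 = 4800000
denominator = 16 * 400 = 6400
card(S) = 4800000 / 6400 = 750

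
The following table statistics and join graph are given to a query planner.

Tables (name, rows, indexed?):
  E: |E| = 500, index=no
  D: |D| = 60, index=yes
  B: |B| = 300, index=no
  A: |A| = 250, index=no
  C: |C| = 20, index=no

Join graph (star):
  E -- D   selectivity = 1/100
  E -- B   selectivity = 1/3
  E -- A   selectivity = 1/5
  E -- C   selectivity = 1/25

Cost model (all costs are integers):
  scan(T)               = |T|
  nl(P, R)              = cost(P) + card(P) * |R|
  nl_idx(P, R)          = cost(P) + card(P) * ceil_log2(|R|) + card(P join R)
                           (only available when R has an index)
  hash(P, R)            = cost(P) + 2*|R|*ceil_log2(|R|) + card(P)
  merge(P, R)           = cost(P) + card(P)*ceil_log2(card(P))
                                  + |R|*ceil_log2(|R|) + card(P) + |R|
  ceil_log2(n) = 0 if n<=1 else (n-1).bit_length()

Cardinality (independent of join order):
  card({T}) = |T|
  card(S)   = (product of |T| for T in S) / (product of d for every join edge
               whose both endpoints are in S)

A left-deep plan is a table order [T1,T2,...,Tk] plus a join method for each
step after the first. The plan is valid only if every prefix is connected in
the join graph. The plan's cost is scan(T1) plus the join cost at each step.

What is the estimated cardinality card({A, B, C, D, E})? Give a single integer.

1200000

Tables in S: A(250), B(300), C(20), D(60), E(500)
Edges inside S: E-D(d=100), E-B(d=3), E-A(d=5), E-C(d=25)
numerator = 250 * 300 * 20 * 60 * 500 = 45000000000
denominator = 100 * 3 * 5 * 25 = 37500
card(S) = 45000000000 / 37500 = 1200000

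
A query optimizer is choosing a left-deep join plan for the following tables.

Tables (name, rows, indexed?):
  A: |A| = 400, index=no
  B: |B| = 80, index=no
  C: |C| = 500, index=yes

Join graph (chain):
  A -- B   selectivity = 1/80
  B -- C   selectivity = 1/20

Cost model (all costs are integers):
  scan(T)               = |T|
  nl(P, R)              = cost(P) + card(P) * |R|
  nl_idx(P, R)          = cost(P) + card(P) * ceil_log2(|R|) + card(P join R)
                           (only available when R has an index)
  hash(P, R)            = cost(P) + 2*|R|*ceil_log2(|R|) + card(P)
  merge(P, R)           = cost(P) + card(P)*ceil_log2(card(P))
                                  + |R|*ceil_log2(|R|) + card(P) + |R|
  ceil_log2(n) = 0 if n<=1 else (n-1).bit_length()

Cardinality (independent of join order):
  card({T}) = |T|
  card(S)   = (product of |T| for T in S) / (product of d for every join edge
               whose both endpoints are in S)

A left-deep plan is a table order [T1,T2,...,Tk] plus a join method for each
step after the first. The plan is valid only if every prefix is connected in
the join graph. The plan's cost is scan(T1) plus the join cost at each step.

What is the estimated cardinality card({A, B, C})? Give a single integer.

10000

Tables in S: A(400), B(80), C(500)
Edges inside S: A-B(d=80), B-C(d=20)
numerator = 400 * 80 * 500 = 16000000
denominator = 80 * 20 = 1600
card(S) = 16000000 / 1600 = 10000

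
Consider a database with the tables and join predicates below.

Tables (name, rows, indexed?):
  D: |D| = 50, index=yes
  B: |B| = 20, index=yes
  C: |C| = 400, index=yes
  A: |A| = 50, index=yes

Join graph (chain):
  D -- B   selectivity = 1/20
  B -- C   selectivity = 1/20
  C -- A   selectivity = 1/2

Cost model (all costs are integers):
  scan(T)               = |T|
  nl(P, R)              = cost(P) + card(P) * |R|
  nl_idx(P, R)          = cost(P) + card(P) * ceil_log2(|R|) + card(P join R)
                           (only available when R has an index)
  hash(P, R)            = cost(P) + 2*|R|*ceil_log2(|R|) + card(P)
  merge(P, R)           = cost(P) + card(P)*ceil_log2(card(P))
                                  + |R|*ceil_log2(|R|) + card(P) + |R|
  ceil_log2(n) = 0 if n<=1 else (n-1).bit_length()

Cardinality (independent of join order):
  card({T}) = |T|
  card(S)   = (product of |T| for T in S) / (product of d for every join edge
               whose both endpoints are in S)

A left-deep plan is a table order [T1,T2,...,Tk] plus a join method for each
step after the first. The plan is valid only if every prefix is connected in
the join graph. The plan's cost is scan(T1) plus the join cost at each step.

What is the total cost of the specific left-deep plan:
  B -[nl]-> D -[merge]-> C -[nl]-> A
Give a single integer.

55370

step 1: scan B: cost=20, card=20
step 2: join D via nl
    card(P join D) = 20*50/(20) = 50
    cost = 20 + 20*50 = 1020
step 3: join C via merge
    card(P join C) = 50*400/(20) = 1000
    cost = 1020 + 50*6 + 400*9 + 50 + 400 = 5370
step 4: join A via nl
    card(P join A) = 1000*50/(2) = 25000
    cost = 5370 + 1000*50 = 55370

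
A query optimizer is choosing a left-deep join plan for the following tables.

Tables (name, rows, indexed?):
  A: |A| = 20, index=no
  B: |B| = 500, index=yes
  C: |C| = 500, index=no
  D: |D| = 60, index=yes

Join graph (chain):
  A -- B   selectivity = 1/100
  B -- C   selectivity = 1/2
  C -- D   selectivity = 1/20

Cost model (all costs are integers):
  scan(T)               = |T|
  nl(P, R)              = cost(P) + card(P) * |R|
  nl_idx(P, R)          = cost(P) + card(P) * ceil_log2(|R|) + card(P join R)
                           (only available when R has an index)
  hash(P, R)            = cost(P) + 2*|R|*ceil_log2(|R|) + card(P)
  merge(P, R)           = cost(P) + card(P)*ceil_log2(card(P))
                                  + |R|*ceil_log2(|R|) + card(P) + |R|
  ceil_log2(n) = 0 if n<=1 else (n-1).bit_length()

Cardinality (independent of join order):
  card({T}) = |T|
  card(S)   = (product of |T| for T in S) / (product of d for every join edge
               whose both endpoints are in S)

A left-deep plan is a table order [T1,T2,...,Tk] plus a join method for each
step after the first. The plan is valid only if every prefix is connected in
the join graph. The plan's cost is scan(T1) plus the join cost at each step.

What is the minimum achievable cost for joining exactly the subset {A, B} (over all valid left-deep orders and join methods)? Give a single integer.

Selinger DP over subsets of {A,B}:
  {A}: scan cost=20, card=20
  {B}: scan cost=500, card=500
  {AB}: card=100; try (B,nl_idx)→300, (A,hash)→1200, (B,merge)→5140, (A,merge)→5620, (B,hash)→9040, (B,nl)→10020 …(+1); best=300 via (B,nl_idx)

300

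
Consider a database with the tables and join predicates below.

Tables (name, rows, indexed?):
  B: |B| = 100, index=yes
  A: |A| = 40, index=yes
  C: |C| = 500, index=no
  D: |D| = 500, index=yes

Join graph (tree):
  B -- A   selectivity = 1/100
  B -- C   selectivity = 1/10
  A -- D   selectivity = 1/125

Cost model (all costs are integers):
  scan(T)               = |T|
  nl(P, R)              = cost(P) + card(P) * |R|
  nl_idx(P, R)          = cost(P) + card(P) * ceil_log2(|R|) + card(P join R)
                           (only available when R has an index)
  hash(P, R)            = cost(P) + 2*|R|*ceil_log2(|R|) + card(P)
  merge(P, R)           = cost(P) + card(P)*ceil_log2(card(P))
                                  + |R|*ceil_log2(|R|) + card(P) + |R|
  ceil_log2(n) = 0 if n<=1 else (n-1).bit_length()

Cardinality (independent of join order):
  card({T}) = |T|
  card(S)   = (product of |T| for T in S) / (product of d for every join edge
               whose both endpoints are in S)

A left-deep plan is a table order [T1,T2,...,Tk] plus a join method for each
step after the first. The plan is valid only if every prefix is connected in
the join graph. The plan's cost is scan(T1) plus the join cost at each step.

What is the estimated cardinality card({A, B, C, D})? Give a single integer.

Tables in S: A(40), B(100), C(500), D(500)
Edges inside S: B-A(d=100), B-C(d=10), A-D(d=125)
numerator = 40 * 100 * 500 * 500 = 1000000000
denominator = 100 * 10 * 125 = 125000
card(S) = 1000000000 / 125000 = 8000

8000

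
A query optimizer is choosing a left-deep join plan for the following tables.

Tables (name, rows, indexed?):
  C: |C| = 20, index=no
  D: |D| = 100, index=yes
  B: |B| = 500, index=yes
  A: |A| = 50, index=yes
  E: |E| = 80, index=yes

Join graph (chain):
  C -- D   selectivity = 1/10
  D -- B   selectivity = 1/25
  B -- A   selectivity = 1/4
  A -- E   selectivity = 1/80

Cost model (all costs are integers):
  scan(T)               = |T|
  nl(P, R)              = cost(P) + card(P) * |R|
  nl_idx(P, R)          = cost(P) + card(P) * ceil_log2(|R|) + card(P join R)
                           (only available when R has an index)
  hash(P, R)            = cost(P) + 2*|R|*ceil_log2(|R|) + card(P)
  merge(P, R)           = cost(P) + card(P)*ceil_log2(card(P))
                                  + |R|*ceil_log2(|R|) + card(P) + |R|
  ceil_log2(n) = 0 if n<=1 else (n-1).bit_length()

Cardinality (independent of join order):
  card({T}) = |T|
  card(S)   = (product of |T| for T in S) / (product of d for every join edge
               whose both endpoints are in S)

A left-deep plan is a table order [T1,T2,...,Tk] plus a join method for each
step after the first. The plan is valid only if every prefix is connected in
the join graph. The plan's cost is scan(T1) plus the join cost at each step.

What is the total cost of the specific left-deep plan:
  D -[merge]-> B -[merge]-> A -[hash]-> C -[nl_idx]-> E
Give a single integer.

step 1: scan D: cost=100, card=100
step 2: join B via merge
    card(P join B) = 100*500/(25) = 2000
    cost = 100 + 100*7 + 500*9 + 100 + 500 = 5900
step 3: join A via merge
    card(P join A) = 2000*50/(4) = 25000
    cost = 5900 + 2000*11 + 50*6 + 2000 + 50 = 30250
step 4: join C via hash
    card(P join C) = 25000*20/(10) = 50000
    cost = 30250 + 2*20*5 + 25000 = 55450
step 5: join E via nl_idx
    card(P join E) = 50000*80/(80) = 50000
    cost = 55450 + 50000*7 + 50000 = 455450

455450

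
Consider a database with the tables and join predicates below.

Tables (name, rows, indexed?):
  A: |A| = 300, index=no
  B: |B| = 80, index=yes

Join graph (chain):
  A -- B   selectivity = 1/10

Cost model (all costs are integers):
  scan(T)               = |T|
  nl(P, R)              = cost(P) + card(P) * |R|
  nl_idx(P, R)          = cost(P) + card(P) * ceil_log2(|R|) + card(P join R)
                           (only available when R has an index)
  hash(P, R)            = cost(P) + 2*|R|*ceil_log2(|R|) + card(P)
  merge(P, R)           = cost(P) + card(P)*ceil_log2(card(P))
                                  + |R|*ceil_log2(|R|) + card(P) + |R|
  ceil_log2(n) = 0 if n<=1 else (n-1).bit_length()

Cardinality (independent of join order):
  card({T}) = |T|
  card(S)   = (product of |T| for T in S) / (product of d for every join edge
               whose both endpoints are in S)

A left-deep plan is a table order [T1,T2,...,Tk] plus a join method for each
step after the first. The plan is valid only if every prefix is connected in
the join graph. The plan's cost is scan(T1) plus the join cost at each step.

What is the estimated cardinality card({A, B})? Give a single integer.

Tables in S: A(300), B(80)
Edges inside S: A-B(d=10)
numerator = 300 * 80 = 24000
denominator = 10 = 10
card(S) = 24000 / 10 = 2400

2400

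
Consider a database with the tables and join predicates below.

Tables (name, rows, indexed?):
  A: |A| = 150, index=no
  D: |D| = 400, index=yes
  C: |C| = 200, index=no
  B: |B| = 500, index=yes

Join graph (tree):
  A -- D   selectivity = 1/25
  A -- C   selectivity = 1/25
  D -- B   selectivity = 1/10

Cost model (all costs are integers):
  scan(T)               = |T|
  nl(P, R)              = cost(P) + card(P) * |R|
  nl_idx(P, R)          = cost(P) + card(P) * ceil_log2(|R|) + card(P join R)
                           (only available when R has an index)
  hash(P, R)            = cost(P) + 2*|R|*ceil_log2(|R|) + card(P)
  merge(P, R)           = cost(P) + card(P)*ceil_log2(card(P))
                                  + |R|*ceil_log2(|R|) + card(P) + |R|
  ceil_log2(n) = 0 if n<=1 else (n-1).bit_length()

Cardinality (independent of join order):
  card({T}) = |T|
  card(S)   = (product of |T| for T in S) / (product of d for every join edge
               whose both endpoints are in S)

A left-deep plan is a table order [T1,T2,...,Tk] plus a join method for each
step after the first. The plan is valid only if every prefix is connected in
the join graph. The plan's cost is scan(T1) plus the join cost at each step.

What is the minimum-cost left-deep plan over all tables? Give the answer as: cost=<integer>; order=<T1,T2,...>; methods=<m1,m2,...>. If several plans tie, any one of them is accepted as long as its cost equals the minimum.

cost=37000; order=D,A,C,B; methods=hash,hash,hash

Selinger DP (subsets sized 1..n):
  {A}: scan cost=150, card=150
  {D}: scan cost=400, card=400
  {C}: scan cost=200, card=200
  {B}: scan cost=500, card=500
  {AD}: card=2400; try (A,hash)→3200, (D,nl_idx)→3900, (D,merge)→5500, (A,merge)→5750, (D,hash)→7500, (D,nl)→60150 …(+1); best=3200 via (A,hash)
  {AC}: card=1200; try (A,hash)→2800, (C,merge)→3300, (A,merge)→3350, (C,hash)→3500, (C,nl)→30150, (A,nl)→30200; best=2800 via (A,hash)
  {BD}: card=20000; try (D,hash)→8200, (B,merge)→9400, (D,merge)→9500, (B,hash)→9800, (B,nl_idx)→24000, (D,nl_idx)→25000 …(+2); best=8200 via (D,hash)
  {ACD}: card=19200; try (C,hash)→8800, (D,hash)→11200, (D,merge)→21200, (D,nl_idx)→32800, (C,merge)→36200, (D,nl)→482800 …(+1); best=8800 via (C,hash)
  {ABD}: card=120000; try (B,hash)→14600, (A,hash)→30600, (B,merge)→39400, (B,nl_idx)→144800, (A,merge)→329550, (B,nl)→1203200 …(+1); best=14600 via (B,hash)
  {ABCD}: card=960000; try (B,hash)→37000, (C,hash)→137800, (B,merge)→321000, (B,nl_idx)→1141600, (C,merge)→2176400, (B,nl)→9608800 …(+1); best=37000 via (B,hash)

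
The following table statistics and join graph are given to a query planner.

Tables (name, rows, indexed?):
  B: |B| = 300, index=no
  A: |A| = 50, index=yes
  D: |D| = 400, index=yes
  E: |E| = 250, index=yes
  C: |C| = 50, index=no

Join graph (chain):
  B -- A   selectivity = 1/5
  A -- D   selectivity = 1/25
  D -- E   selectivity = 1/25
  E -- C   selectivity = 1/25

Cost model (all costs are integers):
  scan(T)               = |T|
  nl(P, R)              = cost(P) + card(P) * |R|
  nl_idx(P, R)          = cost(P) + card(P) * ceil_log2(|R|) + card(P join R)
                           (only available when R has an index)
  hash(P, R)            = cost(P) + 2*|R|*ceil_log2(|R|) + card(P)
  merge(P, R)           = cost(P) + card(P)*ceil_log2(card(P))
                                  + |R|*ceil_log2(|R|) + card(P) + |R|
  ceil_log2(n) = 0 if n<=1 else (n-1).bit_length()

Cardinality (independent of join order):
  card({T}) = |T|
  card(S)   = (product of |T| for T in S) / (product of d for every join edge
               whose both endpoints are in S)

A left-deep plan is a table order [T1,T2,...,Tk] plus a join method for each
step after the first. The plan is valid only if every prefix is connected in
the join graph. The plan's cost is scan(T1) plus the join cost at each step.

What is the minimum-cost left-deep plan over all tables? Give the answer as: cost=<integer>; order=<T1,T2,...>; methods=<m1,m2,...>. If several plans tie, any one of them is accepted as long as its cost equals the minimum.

Selinger DP (subsets sized 1..n):
  {B}: scan cost=300, card=300
  {A}: scan cost=50, card=50
  {D}: scan cost=400, card=400
  {E}: scan cost=250, card=250
  {C}: scan cost=50, card=50
  {AB}: card=3000; try (A,hash)→1200, (B,merge)→3400, (A,merge)→3650, (A,nl_idx)→5100, (B,hash)→5500, (B,nl)→15050 …(+1); best=1200 via (A,hash)
  {AD}: card=800; try (D,nl_idx)→1300, (A,hash)→1400, (A,nl_idx)→3600, (D,merge)→4400, (A,merge)→4750, (D,hash)→7300 …(+2); best=1300 via (D,nl_idx)
  {DE}: card=4000; try (E,hash)→4800, (D,merge)→6500, (D,nl_idx)→6500, (E,merge)→6650, (E,nl_idx)→7600, (D,hash)→7700 …(+2); best=4800 via (E,hash)
  {CE}: card=500; try (E,nl_idx)→950, (C,hash)→1100, (E,merge)→2650, (C,merge)→2850, (E,hash)→4100, (E,nl)→12550 …(+1); best=950 via (E,nl_idx)
  {ABD}: card=48000; try (B,hash)→7500, (D,hash)→11400, (B,merge)→13100, (D,merge)→44200, (D,nl_idx)→76200, (B,nl)→241300 …(+1); best=7500 via (B,hash)
  {ADE}: card=8000; try (E,hash)→6100, (A,hash)→9400, (E,merge)→12350, (E,nl_idx)→15700, (A,nl_idx)→36800, (A,merge)→57150 …(+2); best=6100 via (E,hash)
  {CDE}: card=8000; try (D,hash)→8650, (C,hash)→9400, (D,merge)→9950, (D,nl_idx)→13450, (C,merge)→57150, (D,nl)→200950 …(+1); best=8650 via (D,hash)
  {ABDE}: card=480000; try (B,hash)→19500, (E,hash)→59500, (B,merge)→121100, (E,merge)→825750, (E,nl_idx)→871500, (B,nl)→2406100 …(+1); best=19500 via (B,hash)
  {ACDE}: card=16000; try (C,hash)→14700, (A,hash)→17250, (A,nl_idx)→72650, (C,merge)→118450, (A,merge)→121000, (C,nl)→406100 …(+1); best=14700 via (C,hash)
  {ABCDE}: card=960000; try (B,hash)→36100, (B,merge)→257700, (C,hash)→500100, (B,nl)→4814700, (C,merge)→9619850, (C,nl)→24019500; best=36100 via (B,hash)

cost=36100; order=A,D,E,C,B; methods=nl_idx,hash,hash,hash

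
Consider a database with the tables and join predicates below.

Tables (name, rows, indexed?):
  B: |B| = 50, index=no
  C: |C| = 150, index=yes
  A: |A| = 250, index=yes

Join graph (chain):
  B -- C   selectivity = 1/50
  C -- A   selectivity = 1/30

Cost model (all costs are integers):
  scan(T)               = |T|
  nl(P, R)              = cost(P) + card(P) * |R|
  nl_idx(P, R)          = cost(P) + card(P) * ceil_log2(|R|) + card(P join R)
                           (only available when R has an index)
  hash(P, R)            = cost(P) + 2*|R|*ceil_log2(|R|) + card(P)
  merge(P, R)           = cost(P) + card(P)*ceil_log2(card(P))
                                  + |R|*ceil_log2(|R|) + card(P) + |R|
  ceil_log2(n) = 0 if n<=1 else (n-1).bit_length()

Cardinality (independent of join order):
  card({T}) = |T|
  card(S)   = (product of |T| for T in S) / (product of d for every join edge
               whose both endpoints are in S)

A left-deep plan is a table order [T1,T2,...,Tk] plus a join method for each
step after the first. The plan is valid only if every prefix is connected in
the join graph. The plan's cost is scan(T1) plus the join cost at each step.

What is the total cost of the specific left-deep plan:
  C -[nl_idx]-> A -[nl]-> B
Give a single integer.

step 1: scan C: cost=150, card=150
step 2: join A via nl_idx
    card(P join A) = 150*250/(30) = 1250
    cost = 150 + 150*8 + 1250 = 2600
step 3: join B via nl
    card(P join B) = 1250*50/(50) = 1250
    cost = 2600 + 1250*50 = 65100

65100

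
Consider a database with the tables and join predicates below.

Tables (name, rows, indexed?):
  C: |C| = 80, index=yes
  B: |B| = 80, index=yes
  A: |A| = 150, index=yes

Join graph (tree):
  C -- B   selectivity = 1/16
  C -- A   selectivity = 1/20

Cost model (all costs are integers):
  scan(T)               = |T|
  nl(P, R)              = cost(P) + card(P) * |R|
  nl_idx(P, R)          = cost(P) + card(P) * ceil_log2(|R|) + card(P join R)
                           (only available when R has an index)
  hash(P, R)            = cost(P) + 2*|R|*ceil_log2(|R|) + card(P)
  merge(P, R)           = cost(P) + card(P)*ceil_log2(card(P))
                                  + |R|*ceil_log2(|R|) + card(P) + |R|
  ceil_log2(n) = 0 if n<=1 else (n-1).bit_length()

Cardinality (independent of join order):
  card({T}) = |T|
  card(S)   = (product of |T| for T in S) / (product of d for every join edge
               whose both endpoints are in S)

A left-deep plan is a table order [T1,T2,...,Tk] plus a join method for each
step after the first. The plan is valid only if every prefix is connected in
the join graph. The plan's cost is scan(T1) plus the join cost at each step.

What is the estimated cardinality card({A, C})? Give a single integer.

600

Tables in S: A(150), C(80)
Edges inside S: C-A(d=20)
numerator = 150 * 80 = 12000
denominator = 20 = 20
card(S) = 12000 / 20 = 600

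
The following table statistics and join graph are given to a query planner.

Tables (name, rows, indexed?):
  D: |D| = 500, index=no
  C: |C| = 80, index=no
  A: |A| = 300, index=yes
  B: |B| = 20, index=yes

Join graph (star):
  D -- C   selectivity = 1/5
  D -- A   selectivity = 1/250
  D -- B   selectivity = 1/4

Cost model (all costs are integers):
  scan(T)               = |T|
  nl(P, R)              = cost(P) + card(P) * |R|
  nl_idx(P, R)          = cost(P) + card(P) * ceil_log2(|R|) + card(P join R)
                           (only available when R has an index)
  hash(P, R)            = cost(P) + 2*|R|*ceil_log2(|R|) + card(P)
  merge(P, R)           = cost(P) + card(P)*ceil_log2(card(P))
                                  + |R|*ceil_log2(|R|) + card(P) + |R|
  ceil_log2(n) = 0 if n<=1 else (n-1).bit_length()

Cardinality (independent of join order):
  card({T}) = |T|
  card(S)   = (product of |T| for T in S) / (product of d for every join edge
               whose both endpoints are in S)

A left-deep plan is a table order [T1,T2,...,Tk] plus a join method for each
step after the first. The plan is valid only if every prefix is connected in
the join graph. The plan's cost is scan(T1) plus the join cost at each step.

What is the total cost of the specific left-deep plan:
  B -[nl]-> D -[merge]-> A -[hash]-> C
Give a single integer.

step 1: scan B: cost=20, card=20
step 2: join D via nl
    card(P join D) = 20*500/(4) = 2500
    cost = 20 + 20*500 = 10020
step 3: join A via merge
    card(P join A) = 2500*300/(250) = 3000
    cost = 10020 + 2500*12 + 300*9 + 2500 + 300 = 45520
step 4: join C via hash
    card(P join C) = 3000*80/(5) = 48000
    cost = 45520 + 2*80*7 + 3000 = 49640

49640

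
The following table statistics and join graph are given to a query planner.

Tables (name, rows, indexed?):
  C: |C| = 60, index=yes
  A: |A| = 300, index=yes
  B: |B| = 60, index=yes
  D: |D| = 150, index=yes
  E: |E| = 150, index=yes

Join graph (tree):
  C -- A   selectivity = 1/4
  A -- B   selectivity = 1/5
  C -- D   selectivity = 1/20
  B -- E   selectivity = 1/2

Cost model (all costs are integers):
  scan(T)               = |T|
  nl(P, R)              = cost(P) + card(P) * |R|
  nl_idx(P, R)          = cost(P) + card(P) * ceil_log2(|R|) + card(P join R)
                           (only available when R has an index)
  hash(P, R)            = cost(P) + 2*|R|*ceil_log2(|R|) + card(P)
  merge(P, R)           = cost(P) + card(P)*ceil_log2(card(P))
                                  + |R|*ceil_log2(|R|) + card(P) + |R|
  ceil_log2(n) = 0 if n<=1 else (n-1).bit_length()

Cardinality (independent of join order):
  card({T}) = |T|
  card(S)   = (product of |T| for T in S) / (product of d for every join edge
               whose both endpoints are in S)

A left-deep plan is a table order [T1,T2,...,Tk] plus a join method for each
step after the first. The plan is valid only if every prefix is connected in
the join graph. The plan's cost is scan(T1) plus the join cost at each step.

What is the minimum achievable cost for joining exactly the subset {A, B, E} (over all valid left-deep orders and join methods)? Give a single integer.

7320

Selinger DP over subsets of {A,B,E}:
  {A}: scan cost=300, card=300
  {B}: scan cost=60, card=60
  {E}: scan cost=150, card=150
  {AB}: card=3600; try (B,hash)→1320, (A,merge)→3480, (B,merge)→3720, (A,nl_idx)→4200, (A,hash)→5520, (B,nl_idx)→5700 …(+2); best=1320 via (B,hash)
  {BE}: card=4500; try (B,hash)→1020, (E,merge)→1830, (B,merge)→1920, (E,hash)→2520, (E,nl_idx)→5040, (B,nl_idx)→5550 …(+2); best=1020 via (B,hash)
  {ABE}: card=270000; try (E,hash)→7320, (A,hash)→10920, (E,merge)→49470, (A,merge)→67020, (E,nl_idx)→300120, (A,nl_idx)→311520 …(+2); best=7320 via (E,hash)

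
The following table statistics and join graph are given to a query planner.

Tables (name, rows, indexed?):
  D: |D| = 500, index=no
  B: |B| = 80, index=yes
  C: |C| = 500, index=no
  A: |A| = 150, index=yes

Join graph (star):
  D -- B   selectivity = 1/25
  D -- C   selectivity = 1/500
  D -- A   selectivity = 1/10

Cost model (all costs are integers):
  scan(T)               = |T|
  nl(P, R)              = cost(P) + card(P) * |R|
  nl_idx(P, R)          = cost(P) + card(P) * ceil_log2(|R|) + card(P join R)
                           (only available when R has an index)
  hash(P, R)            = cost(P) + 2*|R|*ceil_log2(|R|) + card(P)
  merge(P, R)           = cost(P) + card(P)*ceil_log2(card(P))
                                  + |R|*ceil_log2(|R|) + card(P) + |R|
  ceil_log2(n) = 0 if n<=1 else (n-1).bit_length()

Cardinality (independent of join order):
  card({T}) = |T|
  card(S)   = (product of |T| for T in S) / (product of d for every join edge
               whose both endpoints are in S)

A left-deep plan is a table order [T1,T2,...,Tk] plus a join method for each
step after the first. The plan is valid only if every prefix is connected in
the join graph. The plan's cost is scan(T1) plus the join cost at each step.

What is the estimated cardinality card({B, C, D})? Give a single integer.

1600

Tables in S: B(80), C(500), D(500)
Edges inside S: D-B(d=25), D-C(d=500)
numerator = 80 * 500 * 500 = 20000000
denominator = 25 * 500 = 12500
card(S) = 20000000 / 12500 = 1600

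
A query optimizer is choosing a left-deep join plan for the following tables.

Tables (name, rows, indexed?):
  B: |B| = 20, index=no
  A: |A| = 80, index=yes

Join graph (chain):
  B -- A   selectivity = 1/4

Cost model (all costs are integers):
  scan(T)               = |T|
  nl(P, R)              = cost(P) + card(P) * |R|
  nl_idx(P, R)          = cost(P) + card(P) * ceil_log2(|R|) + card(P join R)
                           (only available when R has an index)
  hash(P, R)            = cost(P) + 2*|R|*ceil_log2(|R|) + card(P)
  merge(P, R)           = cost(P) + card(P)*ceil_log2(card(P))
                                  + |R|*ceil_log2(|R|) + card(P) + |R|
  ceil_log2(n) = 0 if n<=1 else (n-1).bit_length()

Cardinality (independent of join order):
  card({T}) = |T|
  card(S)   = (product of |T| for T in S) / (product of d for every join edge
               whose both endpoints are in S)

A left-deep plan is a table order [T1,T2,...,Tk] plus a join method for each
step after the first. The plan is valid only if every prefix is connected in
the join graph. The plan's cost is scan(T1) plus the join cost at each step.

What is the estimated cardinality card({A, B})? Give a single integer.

400

Tables in S: A(80), B(20)
Edges inside S: B-A(d=4)
numerator = 80 * 20 = 1600
denominator = 4 = 4
card(S) = 1600 / 4 = 400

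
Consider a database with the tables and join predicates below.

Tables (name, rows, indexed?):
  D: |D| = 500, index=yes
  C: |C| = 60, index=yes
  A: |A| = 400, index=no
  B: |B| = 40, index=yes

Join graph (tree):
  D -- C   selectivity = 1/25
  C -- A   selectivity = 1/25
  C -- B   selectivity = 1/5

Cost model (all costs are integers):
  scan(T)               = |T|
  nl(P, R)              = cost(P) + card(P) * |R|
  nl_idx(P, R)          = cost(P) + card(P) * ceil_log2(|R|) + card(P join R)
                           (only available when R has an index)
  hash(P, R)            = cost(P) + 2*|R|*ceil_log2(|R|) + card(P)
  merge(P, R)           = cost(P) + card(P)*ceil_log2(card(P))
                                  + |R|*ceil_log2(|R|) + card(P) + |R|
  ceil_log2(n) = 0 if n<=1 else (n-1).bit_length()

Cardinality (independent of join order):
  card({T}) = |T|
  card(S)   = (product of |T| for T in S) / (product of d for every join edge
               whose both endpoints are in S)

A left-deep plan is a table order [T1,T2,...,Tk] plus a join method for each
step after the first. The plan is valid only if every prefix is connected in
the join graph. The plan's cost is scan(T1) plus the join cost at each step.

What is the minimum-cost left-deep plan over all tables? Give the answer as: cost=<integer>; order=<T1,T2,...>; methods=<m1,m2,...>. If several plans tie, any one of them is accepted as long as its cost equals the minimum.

Selinger DP (subsets sized 1..n):
  {D}: scan cost=500, card=500
  {C}: scan cost=60, card=60
  {A}: scan cost=400, card=400
  {B}: scan cost=40, card=40
  {CD}: card=1200; try (C,hash)→1720, (D,nl_idx)→1800, (C,nl_idx)→4700, (D,merge)→5480, (C,merge)→5920, (D,hash)→9120 …(+2); best=1720 via (C,hash)
  {AC}: card=960; try (C,hash)→1520, (C,nl_idx)→3760, (A,merge)→4480, (C,merge)→4820, (A,hash)→7320, (A,nl)→24060 …(+1); best=1520 via (C,hash)
  {BC}: card=480; try (B,hash)→600, (C,merge)→740, (C,nl_idx)→760, (B,merge)→760, (C,hash)→800, (B,nl_idx)→900 …(+2); best=600 via (B,hash)
  {ACD}: card=19200; try (A,hash)→10120, (D,hash)→11480, (D,merge)→17080, (A,merge)→20120, (D,nl_idx)→29360, (D,nl)→481520 …(+1); best=10120 via (A,hash)
  {BCD}: card=9600; try (B,hash)→3400, (D,hash)→10080, (D,merge)→10400, (D,nl_idx)→14520, (B,merge)→16400, (B,nl_idx)→18520 …(+2); best=3400 via (B,hash)
  {ABC}: card=7680; try (B,hash)→2960, (A,hash)→8280, (A,merge)→9400, (B,merge)→12360, (B,nl_idx)→14960, (B,nl)→39920 …(+1); best=2960 via (B,hash)
  {ABCD}: card=153600; try (D,hash)→19640, (A,hash)→20200, (B,hash)→29800, (D,merge)→115480, (A,merge)→151400, (D,nl_idx)→225680 …(+5); best=19640 via (D,hash)

cost=19640; order=A,C,B,D; methods=hash,hash,hash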